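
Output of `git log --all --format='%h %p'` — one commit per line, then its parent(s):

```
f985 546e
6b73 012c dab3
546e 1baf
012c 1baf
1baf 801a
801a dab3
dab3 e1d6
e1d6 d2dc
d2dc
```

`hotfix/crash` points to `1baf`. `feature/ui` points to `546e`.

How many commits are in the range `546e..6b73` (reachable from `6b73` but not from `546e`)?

Reachable from 6b73: {012c, 1baf, 6b73, 801a, d2dc, dab3, e1d6}.
Reachable from 546e: {1baf, 546e, 801a, d2dc, dab3, e1d6}.
In 6b73's history but not 546e's: {012c, 6b73} — 2 commits.

2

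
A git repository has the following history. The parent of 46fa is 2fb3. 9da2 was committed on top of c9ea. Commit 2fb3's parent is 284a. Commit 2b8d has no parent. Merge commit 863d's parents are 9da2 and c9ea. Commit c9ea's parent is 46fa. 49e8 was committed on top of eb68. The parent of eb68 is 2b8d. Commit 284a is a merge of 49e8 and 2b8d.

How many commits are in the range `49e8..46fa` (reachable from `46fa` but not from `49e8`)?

3

Reachable from 46fa: {284a, 2b8d, 2fb3, 46fa, 49e8, eb68}.
Reachable from 49e8: {2b8d, 49e8, eb68}.
In 46fa's history but not 49e8's: {284a, 2fb3, 46fa} — 3 commits.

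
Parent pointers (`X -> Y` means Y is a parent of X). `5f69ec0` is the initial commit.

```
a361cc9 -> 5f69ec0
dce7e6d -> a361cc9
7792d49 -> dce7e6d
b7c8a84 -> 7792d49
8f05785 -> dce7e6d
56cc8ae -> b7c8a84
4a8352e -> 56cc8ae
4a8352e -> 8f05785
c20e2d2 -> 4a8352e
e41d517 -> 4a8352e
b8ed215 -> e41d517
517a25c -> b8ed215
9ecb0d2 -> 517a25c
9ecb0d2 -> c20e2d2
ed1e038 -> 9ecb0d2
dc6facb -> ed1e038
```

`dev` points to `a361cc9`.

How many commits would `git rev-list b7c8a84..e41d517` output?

4

Reachable from e41d517: {4a8352e, 56cc8ae, 5f69ec0, 7792d49, 8f05785, a361cc9, b7c8a84, dce7e6d, e41d517}.
Reachable from b7c8a84: {5f69ec0, 7792d49, a361cc9, b7c8a84, dce7e6d}.
In e41d517's history but not b7c8a84's: {4a8352e, 56cc8ae, 8f05785, e41d517} — 4 commits.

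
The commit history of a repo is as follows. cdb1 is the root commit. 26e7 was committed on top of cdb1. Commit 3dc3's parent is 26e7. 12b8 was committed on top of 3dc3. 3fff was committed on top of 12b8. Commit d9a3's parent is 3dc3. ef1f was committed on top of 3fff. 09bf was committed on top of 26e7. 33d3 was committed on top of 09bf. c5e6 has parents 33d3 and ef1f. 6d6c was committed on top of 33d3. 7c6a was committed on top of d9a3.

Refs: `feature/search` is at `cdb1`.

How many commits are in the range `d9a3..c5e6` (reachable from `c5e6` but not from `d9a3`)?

Reachable from c5e6: {09bf, 12b8, 26e7, 33d3, 3dc3, 3fff, c5e6, cdb1, ef1f}.
Reachable from d9a3: {26e7, 3dc3, cdb1, d9a3}.
In c5e6's history but not d9a3's: {09bf, 12b8, 33d3, 3fff, c5e6, ef1f} — 6 commits.

6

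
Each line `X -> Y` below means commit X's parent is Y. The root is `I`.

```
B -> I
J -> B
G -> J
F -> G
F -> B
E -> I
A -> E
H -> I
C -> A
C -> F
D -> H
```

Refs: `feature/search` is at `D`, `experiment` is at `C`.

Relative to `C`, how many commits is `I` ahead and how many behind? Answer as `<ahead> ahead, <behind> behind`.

0 ahead, 7 behind

Reachable from I: {I}.
Reachable from C: {A, B, C, E, F, G, I, J}.
Only in I's history (ahead): {} — 0.
Only in C's history (behind): {A, B, C, E, F, G, J} — 7.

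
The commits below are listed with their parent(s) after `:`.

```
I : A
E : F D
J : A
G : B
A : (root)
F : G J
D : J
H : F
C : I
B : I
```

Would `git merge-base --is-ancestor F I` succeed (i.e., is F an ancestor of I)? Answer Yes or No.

No

Ancestors of I: {A, I}.
F is not in that set, so it is not an ancestor of I.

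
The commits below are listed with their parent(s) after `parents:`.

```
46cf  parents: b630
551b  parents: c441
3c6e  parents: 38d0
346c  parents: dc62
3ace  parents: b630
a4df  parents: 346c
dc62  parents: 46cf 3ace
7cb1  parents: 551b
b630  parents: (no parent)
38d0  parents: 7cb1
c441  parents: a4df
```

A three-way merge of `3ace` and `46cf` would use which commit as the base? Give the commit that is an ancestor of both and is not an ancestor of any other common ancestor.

Ancestors of 3ace: {3ace, b630}.
Ancestors of 46cf: {46cf, b630}.
Common ancestors: {b630}.
The only common ancestor is b630, so it is the merge base.

b630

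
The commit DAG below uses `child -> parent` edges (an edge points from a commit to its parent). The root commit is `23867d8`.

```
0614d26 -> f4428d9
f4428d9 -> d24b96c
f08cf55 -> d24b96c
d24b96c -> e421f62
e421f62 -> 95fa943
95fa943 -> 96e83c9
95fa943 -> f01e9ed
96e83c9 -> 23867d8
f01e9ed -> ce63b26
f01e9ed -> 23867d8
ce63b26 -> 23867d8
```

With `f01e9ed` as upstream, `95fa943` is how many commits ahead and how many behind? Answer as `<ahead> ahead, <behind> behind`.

Reachable from 95fa943: {23867d8, 95fa943, 96e83c9, ce63b26, f01e9ed}.
Reachable from f01e9ed: {23867d8, ce63b26, f01e9ed}.
Only in 95fa943's history (ahead): {95fa943, 96e83c9} — 2.
Only in f01e9ed's history (behind): {} — 0.

2 ahead, 0 behind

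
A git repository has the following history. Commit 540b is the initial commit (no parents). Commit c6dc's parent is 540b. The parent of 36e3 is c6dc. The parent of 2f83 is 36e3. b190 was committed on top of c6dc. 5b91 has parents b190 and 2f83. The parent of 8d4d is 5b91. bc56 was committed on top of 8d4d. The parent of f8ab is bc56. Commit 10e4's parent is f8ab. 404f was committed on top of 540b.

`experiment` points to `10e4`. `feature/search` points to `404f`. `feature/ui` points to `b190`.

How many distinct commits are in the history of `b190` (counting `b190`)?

Walking parent pointers from b190: reachable set = {540b, b190, c6dc}.
That is 3 commits.

3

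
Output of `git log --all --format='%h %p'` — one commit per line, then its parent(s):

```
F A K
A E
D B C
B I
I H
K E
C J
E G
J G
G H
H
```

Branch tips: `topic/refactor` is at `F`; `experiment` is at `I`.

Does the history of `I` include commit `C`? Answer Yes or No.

No

Ancestors of I: {H, I}.
C is not in that set, so it is not an ancestor of I.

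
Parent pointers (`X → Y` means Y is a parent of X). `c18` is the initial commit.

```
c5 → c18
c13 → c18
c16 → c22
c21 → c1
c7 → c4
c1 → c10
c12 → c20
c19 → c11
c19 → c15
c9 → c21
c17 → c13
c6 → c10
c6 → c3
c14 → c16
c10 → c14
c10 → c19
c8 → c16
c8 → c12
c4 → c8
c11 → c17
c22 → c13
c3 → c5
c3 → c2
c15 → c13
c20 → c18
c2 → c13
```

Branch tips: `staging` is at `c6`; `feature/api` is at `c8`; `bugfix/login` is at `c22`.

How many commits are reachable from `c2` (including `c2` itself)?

3

Walking parent pointers from c2: reachable set = {c13, c18, c2}.
That is 3 commits.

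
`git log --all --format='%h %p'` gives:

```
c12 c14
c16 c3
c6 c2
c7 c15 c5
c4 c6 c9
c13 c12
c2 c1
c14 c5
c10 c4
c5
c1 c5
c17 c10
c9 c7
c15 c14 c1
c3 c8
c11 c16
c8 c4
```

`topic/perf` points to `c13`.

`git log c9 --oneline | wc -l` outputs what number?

Walking parent pointers from c9: reachable set = {c1, c14, c15, c5, c7, c9}.
That is 6 commits.

6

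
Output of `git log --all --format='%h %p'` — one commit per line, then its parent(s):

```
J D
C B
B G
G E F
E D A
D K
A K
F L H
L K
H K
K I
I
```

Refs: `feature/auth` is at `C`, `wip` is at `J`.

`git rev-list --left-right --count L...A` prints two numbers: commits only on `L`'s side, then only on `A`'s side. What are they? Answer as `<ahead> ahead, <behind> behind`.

Reachable from L: {I, K, L}.
Reachable from A: {A, I, K}.
Only in L's history (ahead): {L} — 1.
Only in A's history (behind): {A} — 1.

1 ahead, 1 behind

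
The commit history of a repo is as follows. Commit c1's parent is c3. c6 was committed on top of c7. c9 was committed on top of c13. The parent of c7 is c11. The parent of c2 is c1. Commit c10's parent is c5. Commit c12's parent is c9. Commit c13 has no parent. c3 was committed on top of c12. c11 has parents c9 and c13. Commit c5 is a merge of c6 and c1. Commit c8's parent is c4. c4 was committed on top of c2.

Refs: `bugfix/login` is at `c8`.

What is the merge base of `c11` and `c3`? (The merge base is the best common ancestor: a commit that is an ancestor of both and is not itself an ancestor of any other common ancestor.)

Ancestors of c11: {c11, c13, c9}.
Ancestors of c3: {c12, c13, c3, c9}.
Common ancestors: {c13, c9}.
Among these, c9 is not an ancestor of any other common ancestor — it is the merge base.

c9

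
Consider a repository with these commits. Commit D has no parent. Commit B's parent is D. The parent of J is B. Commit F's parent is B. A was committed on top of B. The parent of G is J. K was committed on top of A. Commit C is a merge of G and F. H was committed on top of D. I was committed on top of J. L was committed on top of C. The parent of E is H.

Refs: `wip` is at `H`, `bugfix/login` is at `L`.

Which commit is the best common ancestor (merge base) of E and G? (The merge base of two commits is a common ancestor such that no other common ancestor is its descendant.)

Ancestors of E: {D, E, H}.
Ancestors of G: {B, D, G, J}.
Common ancestors: {D}.
The only common ancestor is D, so it is the merge base.

D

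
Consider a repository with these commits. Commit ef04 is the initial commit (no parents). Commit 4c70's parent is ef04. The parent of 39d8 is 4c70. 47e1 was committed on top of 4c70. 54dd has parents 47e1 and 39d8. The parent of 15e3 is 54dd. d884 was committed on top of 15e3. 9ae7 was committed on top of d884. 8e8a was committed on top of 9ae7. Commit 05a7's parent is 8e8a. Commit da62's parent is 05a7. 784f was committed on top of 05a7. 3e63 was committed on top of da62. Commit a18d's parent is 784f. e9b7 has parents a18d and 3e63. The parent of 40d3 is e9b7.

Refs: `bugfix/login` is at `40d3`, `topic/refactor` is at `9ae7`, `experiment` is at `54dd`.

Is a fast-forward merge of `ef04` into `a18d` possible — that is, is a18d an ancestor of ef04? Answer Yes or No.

No

A fast-forward from a18d to ef04 is possible iff a18d is an ancestor of ef04.
Ancestors of ef04: {ef04}.
a18d is not among them, so fast-forward is not possible.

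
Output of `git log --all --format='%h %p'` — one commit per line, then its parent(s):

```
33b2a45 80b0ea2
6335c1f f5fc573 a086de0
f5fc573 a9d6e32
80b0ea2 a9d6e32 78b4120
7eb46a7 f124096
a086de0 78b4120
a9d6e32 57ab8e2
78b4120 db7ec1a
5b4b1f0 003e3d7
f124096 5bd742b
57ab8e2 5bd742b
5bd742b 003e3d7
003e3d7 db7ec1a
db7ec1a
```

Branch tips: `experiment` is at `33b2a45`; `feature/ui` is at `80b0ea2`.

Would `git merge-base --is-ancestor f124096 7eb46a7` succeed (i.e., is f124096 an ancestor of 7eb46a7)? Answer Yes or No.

Ancestors of 7eb46a7 (commits reachable by following parents): {003e3d7, 5bd742b, 7eb46a7, db7ec1a, f124096}.
f124096 is in that set, so it is an ancestor of 7eb46a7.

Yes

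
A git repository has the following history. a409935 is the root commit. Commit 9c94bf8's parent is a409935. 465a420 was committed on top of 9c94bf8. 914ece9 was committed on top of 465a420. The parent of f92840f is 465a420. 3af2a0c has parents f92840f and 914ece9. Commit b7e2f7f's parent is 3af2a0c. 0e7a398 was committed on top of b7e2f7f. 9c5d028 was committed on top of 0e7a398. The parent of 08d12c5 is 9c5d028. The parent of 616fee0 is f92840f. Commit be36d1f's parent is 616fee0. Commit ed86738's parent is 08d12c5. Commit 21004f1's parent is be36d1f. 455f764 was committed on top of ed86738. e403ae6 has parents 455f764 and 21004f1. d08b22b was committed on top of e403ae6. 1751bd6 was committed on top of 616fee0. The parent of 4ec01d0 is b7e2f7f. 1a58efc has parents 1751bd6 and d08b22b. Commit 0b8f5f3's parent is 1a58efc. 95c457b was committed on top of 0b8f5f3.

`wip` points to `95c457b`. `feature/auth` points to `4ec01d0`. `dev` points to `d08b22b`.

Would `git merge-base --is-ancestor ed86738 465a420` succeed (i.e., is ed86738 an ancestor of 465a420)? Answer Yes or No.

Ancestors of 465a420: {465a420, 9c94bf8, a409935}.
ed86738 is not in that set, so it is not an ancestor of 465a420.

No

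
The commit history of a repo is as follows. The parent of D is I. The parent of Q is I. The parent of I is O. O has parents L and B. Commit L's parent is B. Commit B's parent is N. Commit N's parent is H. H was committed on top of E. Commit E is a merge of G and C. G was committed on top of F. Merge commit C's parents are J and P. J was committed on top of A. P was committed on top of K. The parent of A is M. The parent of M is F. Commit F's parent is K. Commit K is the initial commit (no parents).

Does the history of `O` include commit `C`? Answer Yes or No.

Yes

Ancestors of O (commits reachable by following parents): {A, B, C, E, F, G, H, J, K, L, M, N, O, P}.
C is in that set, so it is an ancestor of O.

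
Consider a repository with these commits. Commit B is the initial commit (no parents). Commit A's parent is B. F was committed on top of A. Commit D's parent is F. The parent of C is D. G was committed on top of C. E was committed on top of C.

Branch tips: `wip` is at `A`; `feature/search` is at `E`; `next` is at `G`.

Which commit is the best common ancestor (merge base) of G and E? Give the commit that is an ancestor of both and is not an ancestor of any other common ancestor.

C

Ancestors of G: {A, B, C, D, F, G}.
Ancestors of E: {A, B, C, D, E, F}.
Common ancestors: {A, B, C, D, F}.
Among these, C is not an ancestor of any other common ancestor — it is the merge base.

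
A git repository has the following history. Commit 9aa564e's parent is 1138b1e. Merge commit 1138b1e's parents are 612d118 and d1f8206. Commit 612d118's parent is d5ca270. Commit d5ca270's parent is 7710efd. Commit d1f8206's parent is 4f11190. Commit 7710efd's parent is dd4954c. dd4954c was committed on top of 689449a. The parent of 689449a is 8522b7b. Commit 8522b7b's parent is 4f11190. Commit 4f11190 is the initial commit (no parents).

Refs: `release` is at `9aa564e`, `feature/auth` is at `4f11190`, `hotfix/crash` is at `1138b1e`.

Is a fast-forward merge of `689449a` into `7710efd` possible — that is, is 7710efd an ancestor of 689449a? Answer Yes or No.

A fast-forward from 7710efd to 689449a is possible iff 7710efd is an ancestor of 689449a.
Ancestors of 689449a: {4f11190, 689449a, 8522b7b}.
7710efd is not among them, so fast-forward is not possible.

No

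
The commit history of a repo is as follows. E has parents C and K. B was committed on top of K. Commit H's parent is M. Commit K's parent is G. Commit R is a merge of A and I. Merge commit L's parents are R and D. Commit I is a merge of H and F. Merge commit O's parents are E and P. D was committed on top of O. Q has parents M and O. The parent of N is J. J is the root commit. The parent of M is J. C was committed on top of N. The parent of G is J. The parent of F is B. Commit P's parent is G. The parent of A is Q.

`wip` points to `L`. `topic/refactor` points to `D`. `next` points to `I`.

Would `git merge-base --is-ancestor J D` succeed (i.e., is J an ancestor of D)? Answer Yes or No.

Ancestors of D (commits reachable by following parents): {C, D, E, G, J, K, N, O, P}.
J is in that set, so it is an ancestor of D.

Yes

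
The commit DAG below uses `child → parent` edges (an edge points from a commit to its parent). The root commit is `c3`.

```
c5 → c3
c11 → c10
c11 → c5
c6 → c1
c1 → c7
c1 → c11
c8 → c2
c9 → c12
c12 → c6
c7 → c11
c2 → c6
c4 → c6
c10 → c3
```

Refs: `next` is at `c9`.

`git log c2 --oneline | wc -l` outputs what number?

Walking parent pointers from c2: reachable set = {c1, c10, c11, c2, c3, c5, c6, c7}.
That is 8 commits.

8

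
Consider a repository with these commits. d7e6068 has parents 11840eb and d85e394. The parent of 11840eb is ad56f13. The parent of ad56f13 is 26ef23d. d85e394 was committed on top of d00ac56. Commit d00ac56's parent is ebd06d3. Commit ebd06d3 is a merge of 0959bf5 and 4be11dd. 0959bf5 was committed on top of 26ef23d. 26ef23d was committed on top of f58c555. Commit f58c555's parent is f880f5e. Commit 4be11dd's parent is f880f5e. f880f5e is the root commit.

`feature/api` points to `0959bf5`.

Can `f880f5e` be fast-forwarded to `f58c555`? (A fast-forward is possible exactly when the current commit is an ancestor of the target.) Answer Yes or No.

Yes

A fast-forward from f880f5e to f58c555 is possible iff f880f5e is an ancestor of f58c555.
Ancestors of f58c555: {f58c555, f880f5e}.
f880f5e is among them, so fast-forward is possible.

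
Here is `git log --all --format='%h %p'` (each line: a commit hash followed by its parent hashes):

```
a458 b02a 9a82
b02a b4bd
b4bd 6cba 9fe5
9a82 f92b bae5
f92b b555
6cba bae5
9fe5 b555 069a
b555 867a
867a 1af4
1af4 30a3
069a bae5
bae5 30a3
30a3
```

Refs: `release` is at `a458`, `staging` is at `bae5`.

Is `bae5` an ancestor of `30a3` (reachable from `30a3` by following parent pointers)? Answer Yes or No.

No

Ancestors of 30a3: {30a3}.
bae5 is not in that set, so it is not an ancestor of 30a3.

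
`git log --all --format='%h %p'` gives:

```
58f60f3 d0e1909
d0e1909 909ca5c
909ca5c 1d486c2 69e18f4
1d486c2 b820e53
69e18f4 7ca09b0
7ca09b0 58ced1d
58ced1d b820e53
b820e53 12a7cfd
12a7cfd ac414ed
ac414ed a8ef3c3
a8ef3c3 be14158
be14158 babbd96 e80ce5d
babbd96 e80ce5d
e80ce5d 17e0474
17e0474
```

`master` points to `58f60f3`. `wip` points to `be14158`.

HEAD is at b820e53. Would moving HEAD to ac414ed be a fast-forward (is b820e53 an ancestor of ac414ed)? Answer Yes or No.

No

A fast-forward from b820e53 to ac414ed is possible iff b820e53 is an ancestor of ac414ed.
Ancestors of ac414ed: {17e0474, a8ef3c3, ac414ed, babbd96, be14158, e80ce5d}.
b820e53 is not among them, so fast-forward is not possible.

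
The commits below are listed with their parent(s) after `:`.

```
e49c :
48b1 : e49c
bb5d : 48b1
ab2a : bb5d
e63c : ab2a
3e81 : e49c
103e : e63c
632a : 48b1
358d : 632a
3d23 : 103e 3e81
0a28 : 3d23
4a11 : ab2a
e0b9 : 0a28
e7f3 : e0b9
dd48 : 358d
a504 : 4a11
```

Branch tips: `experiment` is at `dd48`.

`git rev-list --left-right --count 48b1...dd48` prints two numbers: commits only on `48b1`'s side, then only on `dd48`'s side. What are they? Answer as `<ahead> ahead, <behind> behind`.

0 ahead, 3 behind

Reachable from 48b1: {48b1, e49c}.
Reachable from dd48: {358d, 48b1, 632a, dd48, e49c}.
Only in 48b1's history (ahead): {} — 0.
Only in dd48's history (behind): {358d, 632a, dd48} — 3.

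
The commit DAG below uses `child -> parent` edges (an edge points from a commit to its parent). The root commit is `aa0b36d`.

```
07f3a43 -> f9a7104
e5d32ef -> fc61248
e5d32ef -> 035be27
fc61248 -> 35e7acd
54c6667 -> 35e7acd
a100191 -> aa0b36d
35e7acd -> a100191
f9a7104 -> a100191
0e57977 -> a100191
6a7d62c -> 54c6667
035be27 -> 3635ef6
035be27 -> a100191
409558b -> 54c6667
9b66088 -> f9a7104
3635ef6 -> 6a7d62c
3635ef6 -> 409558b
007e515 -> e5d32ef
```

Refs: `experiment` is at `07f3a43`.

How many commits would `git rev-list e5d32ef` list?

Walking parent pointers from e5d32ef: reachable set = {035be27, 35e7acd, 3635ef6, 409558b, 54c6667, 6a7d62c, a100191, aa0b36d, e5d32ef, fc61248}.
That is 10 commits.

10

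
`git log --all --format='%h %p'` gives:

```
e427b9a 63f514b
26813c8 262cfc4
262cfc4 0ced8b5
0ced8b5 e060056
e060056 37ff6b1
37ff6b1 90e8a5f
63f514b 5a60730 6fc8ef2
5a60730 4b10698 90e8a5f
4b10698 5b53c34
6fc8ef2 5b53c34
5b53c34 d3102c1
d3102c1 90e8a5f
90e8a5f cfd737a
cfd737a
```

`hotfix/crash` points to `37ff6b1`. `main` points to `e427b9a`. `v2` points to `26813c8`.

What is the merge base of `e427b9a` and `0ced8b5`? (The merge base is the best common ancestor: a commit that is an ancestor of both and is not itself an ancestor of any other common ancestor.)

90e8a5f

Ancestors of e427b9a: {4b10698, 5a60730, 5b53c34, 63f514b, 6fc8ef2, 90e8a5f, cfd737a, d3102c1, e427b9a}.
Ancestors of 0ced8b5: {0ced8b5, 37ff6b1, 90e8a5f, cfd737a, e060056}.
Common ancestors: {90e8a5f, cfd737a}.
Among these, 90e8a5f is not an ancestor of any other common ancestor — it is the merge base.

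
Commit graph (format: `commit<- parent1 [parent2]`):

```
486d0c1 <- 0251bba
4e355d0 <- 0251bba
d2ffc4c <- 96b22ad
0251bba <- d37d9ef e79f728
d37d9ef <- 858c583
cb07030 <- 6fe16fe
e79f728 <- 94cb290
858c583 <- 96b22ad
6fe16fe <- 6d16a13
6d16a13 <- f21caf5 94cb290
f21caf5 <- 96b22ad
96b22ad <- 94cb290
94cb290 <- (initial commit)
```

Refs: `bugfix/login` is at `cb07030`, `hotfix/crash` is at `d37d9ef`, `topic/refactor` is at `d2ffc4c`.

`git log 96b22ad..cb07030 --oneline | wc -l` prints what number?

4

Reachable from cb07030: {6d16a13, 6fe16fe, 94cb290, 96b22ad, cb07030, f21caf5}.
Reachable from 96b22ad: {94cb290, 96b22ad}.
In cb07030's history but not 96b22ad's: {6d16a13, 6fe16fe, cb07030, f21caf5} — 4 commits.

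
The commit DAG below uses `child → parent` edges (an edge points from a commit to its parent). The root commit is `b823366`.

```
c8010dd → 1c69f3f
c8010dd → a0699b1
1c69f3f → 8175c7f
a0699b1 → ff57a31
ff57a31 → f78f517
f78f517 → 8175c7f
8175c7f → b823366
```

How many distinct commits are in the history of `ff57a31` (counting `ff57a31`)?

4

Walking parent pointers from ff57a31: reachable set = {8175c7f, b823366, f78f517, ff57a31}.
That is 4 commits.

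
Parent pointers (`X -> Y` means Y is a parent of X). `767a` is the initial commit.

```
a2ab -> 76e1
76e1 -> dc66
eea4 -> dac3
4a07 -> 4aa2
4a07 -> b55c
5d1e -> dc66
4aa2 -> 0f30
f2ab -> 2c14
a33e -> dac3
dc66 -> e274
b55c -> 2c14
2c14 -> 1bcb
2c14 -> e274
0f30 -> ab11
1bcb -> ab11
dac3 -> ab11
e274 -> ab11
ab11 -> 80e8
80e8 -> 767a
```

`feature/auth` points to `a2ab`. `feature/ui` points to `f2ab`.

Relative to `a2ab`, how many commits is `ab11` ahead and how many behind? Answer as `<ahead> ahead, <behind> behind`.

Reachable from ab11: {767a, 80e8, ab11}.
Reachable from a2ab: {767a, 76e1, 80e8, a2ab, ab11, dc66, e274}.
Only in ab11's history (ahead): {} — 0.
Only in a2ab's history (behind): {76e1, a2ab, dc66, e274} — 4.

0 ahead, 4 behind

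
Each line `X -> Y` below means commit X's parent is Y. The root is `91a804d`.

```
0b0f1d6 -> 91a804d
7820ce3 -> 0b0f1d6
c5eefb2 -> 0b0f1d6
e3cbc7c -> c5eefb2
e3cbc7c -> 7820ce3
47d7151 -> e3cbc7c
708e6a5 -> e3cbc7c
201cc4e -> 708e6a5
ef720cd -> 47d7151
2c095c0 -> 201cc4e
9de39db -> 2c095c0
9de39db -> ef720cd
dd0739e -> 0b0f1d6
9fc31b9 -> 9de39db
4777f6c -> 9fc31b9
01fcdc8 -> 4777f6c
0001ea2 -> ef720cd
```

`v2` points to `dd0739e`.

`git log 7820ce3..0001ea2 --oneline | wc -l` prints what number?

Reachable from 0001ea2: {0001ea2, 0b0f1d6, 47d7151, 7820ce3, 91a804d, c5eefb2, e3cbc7c, ef720cd}.
Reachable from 7820ce3: {0b0f1d6, 7820ce3, 91a804d}.
In 0001ea2's history but not 7820ce3's: {0001ea2, 47d7151, c5eefb2, e3cbc7c, ef720cd} — 5 commits.

5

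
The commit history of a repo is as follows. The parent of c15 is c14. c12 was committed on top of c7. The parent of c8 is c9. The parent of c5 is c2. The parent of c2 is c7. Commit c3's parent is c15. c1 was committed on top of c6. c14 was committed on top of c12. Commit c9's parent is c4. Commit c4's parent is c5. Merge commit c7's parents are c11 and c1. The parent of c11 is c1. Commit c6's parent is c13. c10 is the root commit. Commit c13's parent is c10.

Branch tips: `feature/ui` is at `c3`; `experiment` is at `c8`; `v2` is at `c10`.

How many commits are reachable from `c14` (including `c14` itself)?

Walking parent pointers from c14: reachable set = {c1, c10, c11, c12, c13, c14, c6, c7}.
That is 8 commits.

8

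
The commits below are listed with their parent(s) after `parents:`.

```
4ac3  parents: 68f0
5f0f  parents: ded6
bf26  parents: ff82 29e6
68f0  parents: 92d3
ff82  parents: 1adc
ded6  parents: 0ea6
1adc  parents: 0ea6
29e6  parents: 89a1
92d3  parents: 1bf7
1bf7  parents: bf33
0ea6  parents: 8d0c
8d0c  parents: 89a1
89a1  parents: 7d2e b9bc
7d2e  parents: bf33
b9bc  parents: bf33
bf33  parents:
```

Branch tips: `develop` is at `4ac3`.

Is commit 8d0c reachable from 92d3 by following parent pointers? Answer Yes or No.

No

Ancestors of 92d3: {1bf7, 92d3, bf33}.
8d0c is not in that set, so it is not an ancestor of 92d3.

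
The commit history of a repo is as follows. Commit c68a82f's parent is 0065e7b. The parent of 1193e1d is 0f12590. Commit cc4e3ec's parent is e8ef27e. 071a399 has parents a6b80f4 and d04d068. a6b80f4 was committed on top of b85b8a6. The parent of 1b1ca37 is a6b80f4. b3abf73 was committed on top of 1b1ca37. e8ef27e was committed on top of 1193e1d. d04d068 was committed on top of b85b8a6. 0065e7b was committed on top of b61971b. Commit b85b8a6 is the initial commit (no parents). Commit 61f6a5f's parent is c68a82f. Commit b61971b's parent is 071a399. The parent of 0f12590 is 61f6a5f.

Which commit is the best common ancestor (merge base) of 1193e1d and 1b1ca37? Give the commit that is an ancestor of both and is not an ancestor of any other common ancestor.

Ancestors of 1193e1d: {0065e7b, 071a399, 0f12590, 1193e1d, 61f6a5f, a6b80f4, b61971b, b85b8a6, c68a82f, d04d068}.
Ancestors of 1b1ca37: {1b1ca37, a6b80f4, b85b8a6}.
Common ancestors: {a6b80f4, b85b8a6}.
Among these, a6b80f4 is not an ancestor of any other common ancestor — it is the merge base.

a6b80f4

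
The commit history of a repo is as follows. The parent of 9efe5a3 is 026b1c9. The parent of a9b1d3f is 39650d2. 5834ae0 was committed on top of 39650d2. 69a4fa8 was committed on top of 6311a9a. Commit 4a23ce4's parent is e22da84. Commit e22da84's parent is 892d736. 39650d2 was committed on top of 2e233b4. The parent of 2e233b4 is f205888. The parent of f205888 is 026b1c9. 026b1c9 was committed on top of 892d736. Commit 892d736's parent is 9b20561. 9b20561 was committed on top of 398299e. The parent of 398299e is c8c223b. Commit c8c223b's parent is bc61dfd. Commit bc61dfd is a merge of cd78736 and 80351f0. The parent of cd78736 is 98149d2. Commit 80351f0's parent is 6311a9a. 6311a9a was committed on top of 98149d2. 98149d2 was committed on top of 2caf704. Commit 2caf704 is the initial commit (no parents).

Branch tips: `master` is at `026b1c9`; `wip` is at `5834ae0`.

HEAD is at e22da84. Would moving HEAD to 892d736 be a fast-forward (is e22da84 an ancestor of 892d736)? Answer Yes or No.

No

A fast-forward from e22da84 to 892d736 is possible iff e22da84 is an ancestor of 892d736.
Ancestors of 892d736: {2caf704, 398299e, 6311a9a, 80351f0, 892d736, 98149d2, 9b20561, bc61dfd, c8c223b, cd78736}.
e22da84 is not among them, so fast-forward is not possible.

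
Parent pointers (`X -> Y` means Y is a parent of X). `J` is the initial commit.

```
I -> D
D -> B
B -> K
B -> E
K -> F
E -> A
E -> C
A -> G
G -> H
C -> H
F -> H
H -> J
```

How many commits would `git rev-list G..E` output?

Reachable from E: {A, C, E, G, H, J}.
Reachable from G: {G, H, J}.
In E's history but not G's: {A, C, E} — 3 commits.

3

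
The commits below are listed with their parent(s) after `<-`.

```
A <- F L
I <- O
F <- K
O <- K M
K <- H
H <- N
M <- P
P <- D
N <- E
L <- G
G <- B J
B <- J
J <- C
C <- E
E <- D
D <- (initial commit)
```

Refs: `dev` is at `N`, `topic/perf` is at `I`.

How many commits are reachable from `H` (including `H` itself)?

Walking parent pointers from H: reachable set = {D, E, H, N}.
That is 4 commits.

4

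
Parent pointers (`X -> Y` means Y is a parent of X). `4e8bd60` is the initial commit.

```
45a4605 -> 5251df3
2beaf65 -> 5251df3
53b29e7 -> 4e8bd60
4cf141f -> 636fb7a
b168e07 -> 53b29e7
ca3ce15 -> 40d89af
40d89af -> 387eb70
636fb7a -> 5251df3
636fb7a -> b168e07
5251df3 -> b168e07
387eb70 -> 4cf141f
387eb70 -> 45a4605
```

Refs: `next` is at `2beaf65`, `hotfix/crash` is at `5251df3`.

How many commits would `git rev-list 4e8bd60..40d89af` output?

Reachable from 40d89af: {387eb70, 40d89af, 45a4605, 4cf141f, 4e8bd60, 5251df3, 53b29e7, 636fb7a, b168e07}.
Reachable from 4e8bd60: {4e8bd60}.
In 40d89af's history but not 4e8bd60's: {387eb70, 40d89af, 45a4605, 4cf141f, 5251df3, 53b29e7, 636fb7a, b168e07} — 8 commits.

8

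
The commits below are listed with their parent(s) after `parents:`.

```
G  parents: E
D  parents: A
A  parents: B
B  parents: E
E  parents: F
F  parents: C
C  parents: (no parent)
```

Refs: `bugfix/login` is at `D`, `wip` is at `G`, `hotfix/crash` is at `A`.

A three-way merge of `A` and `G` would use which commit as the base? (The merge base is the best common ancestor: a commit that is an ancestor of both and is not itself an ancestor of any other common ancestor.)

E

Ancestors of A: {A, B, C, E, F}.
Ancestors of G: {C, E, F, G}.
Common ancestors: {C, E, F}.
Among these, E is not an ancestor of any other common ancestor — it is the merge base.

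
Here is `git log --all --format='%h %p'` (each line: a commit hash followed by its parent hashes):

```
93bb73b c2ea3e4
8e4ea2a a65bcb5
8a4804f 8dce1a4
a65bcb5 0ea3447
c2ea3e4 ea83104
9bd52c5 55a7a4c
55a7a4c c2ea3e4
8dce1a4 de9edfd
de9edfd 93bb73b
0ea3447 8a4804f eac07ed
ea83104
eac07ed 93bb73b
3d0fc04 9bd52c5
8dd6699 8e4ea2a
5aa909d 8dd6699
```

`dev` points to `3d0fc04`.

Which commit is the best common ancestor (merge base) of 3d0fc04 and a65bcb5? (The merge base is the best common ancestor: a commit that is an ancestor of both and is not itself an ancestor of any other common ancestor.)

Ancestors of 3d0fc04: {3d0fc04, 55a7a4c, 9bd52c5, c2ea3e4, ea83104}.
Ancestors of a65bcb5: {0ea3447, 8a4804f, 8dce1a4, 93bb73b, a65bcb5, c2ea3e4, de9edfd, ea83104, eac07ed}.
Common ancestors: {c2ea3e4, ea83104}.
Among these, c2ea3e4 is not an ancestor of any other common ancestor — it is the merge base.

c2ea3e4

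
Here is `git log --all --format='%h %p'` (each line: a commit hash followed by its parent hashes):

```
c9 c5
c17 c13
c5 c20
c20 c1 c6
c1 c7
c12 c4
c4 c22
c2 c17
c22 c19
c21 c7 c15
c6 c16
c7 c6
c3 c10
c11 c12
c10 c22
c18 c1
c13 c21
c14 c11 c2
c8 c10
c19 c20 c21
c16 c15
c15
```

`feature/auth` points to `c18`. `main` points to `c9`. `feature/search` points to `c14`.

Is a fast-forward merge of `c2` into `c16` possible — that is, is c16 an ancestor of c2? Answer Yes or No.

Yes

A fast-forward from c16 to c2 is possible iff c16 is an ancestor of c2.
Ancestors of c2: {c13, c15, c16, c17, c2, c21, c6, c7}.
c16 is among them, so fast-forward is possible.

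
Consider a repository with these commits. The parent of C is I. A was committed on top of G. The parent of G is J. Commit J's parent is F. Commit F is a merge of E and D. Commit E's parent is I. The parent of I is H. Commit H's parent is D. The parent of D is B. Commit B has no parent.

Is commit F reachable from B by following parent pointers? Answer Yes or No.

No

Ancestors of B: {B}.
F is not in that set, so it is not an ancestor of B.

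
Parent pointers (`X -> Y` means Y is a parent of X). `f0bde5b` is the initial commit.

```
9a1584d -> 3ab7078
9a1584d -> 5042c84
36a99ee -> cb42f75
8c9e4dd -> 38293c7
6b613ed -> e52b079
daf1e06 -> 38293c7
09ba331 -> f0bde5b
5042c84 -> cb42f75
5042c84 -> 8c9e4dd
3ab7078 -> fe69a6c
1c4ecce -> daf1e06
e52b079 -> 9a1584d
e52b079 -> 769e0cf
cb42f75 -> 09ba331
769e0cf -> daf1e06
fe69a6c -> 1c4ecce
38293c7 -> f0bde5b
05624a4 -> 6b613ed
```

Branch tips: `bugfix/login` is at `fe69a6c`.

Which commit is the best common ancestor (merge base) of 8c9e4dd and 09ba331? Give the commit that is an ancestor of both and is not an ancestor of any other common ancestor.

f0bde5b

Ancestors of 8c9e4dd: {38293c7, 8c9e4dd, f0bde5b}.
Ancestors of 09ba331: {09ba331, f0bde5b}.
Common ancestors: {f0bde5b}.
The only common ancestor is f0bde5b, so it is the merge base.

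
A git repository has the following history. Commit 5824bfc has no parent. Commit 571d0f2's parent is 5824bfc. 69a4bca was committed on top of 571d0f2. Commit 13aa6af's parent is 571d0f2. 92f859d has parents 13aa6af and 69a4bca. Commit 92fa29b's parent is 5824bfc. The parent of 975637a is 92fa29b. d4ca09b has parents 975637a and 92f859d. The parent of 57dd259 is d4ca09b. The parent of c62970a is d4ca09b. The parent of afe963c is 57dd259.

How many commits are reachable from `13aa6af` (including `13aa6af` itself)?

3

Walking parent pointers from 13aa6af: reachable set = {13aa6af, 571d0f2, 5824bfc}.
That is 3 commits.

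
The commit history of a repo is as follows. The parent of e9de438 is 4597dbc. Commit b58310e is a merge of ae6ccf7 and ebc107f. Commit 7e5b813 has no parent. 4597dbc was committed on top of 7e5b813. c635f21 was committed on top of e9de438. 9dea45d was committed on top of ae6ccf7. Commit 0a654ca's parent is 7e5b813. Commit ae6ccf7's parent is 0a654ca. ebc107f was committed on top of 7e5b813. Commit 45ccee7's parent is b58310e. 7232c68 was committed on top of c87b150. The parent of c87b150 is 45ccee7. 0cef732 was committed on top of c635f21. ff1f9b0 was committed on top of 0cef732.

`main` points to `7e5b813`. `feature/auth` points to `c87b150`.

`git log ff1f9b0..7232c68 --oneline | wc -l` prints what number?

Reachable from 7232c68: {0a654ca, 45ccee7, 7232c68, 7e5b813, ae6ccf7, b58310e, c87b150, ebc107f}.
Reachable from ff1f9b0: {0cef732, 4597dbc, 7e5b813, c635f21, e9de438, ff1f9b0}.
In 7232c68's history but not ff1f9b0's: {0a654ca, 45ccee7, 7232c68, ae6ccf7, b58310e, c87b150, ebc107f} — 7 commits.

7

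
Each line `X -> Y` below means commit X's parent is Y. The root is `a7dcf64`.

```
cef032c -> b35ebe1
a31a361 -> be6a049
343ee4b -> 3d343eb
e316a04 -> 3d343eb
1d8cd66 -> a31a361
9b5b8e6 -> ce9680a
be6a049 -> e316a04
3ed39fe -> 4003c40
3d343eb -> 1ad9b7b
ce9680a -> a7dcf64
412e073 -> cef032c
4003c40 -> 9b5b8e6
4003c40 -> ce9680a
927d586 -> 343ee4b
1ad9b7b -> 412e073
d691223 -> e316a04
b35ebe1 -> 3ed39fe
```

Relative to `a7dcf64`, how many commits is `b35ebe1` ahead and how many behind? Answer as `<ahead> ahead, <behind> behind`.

5 ahead, 0 behind

Reachable from b35ebe1: {3ed39fe, 4003c40, 9b5b8e6, a7dcf64, b35ebe1, ce9680a}.
Reachable from a7dcf64: {a7dcf64}.
Only in b35ebe1's history (ahead): {3ed39fe, 4003c40, 9b5b8e6, b35ebe1, ce9680a} — 5.
Only in a7dcf64's history (behind): {} — 0.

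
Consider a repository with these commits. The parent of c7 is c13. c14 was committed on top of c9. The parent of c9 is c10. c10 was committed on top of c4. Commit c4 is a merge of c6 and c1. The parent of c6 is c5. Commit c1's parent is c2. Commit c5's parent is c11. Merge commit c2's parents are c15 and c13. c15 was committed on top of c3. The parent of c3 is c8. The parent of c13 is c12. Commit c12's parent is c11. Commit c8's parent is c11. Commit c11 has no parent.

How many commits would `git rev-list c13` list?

3

Walking parent pointers from c13: reachable set = {c11, c12, c13}.
That is 3 commits.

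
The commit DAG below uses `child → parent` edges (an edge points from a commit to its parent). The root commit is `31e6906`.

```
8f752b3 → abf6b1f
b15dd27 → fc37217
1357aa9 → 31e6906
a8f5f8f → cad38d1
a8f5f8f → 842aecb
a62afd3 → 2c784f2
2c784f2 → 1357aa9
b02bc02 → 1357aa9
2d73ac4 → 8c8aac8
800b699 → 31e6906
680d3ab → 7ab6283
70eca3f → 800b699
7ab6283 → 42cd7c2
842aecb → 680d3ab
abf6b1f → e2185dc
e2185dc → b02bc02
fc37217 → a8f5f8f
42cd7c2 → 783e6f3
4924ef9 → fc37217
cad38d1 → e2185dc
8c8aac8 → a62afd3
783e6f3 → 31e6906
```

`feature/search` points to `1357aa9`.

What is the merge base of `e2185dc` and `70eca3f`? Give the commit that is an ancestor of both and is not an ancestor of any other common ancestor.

31e6906

Ancestors of e2185dc: {1357aa9, 31e6906, b02bc02, e2185dc}.
Ancestors of 70eca3f: {31e6906, 70eca3f, 800b699}.
Common ancestors: {31e6906}.
The only common ancestor is 31e6906, so it is the merge base.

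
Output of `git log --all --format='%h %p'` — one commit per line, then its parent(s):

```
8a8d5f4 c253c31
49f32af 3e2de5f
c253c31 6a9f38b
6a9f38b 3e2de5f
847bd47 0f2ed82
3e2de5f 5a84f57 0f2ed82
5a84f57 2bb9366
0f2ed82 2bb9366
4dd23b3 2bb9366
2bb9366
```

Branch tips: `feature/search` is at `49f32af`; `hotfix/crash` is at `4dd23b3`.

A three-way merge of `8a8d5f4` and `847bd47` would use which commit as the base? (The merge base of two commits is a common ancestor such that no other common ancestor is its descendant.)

Ancestors of 8a8d5f4: {0f2ed82, 2bb9366, 3e2de5f, 5a84f57, 6a9f38b, 8a8d5f4, c253c31}.
Ancestors of 847bd47: {0f2ed82, 2bb9366, 847bd47}.
Common ancestors: {0f2ed82, 2bb9366}.
Among these, 0f2ed82 is not an ancestor of any other common ancestor — it is the merge base.

0f2ed82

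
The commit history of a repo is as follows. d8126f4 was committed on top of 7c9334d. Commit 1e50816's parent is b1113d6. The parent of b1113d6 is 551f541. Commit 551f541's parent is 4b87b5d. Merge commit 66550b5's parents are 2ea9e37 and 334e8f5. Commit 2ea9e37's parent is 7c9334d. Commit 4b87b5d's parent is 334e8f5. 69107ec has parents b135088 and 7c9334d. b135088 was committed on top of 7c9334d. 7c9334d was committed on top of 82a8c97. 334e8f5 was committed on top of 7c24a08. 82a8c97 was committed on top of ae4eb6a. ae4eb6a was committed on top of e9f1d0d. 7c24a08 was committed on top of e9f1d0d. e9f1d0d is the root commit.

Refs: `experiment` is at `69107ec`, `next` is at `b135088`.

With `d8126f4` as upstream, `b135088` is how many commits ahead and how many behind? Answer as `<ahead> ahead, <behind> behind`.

Reachable from b135088: {7c9334d, 82a8c97, ae4eb6a, b135088, e9f1d0d}.
Reachable from d8126f4: {7c9334d, 82a8c97, ae4eb6a, d8126f4, e9f1d0d}.
Only in b135088's history (ahead): {b135088} — 1.
Only in d8126f4's history (behind): {d8126f4} — 1.

1 ahead, 1 behind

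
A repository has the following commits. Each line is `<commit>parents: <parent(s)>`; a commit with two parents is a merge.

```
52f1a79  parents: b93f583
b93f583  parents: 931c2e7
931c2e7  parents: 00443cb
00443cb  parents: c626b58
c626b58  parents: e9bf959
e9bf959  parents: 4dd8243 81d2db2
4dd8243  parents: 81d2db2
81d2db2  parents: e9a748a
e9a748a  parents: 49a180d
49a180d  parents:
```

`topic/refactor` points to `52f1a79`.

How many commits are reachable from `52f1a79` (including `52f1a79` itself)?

10

Walking parent pointers from 52f1a79: reachable set = {00443cb, 49a180d, 4dd8243, 52f1a79, 81d2db2, 931c2e7, b93f583, c626b58, e9a748a, e9bf959}.
That is 10 commits.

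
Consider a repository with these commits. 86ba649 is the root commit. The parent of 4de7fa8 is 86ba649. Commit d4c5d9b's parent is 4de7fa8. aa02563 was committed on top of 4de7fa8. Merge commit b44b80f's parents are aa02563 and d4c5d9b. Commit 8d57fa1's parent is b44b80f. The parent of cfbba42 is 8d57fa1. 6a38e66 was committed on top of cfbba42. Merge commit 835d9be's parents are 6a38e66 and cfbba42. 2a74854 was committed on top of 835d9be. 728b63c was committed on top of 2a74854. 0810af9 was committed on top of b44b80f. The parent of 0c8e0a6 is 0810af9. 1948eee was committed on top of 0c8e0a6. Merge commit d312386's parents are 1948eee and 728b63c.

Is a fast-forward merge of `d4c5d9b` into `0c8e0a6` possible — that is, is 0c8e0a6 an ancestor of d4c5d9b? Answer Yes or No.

No

A fast-forward from 0c8e0a6 to d4c5d9b is possible iff 0c8e0a6 is an ancestor of d4c5d9b.
Ancestors of d4c5d9b: {4de7fa8, 86ba649, d4c5d9b}.
0c8e0a6 is not among them, so fast-forward is not possible.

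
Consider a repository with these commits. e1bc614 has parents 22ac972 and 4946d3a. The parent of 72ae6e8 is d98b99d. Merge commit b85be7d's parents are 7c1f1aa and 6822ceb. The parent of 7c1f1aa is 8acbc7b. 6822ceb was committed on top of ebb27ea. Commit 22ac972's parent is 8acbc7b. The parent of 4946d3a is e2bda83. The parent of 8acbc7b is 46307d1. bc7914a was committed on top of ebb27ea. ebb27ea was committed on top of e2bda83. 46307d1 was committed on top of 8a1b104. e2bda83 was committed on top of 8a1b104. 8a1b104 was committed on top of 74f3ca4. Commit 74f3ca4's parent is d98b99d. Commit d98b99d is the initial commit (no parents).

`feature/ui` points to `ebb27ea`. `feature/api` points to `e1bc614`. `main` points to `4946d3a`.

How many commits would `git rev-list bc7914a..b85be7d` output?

Reachable from b85be7d: {46307d1, 6822ceb, 74f3ca4, 7c1f1aa, 8a1b104, 8acbc7b, b85be7d, d98b99d, e2bda83, ebb27ea}.
Reachable from bc7914a: {74f3ca4, 8a1b104, bc7914a, d98b99d, e2bda83, ebb27ea}.
In b85be7d's history but not bc7914a's: {46307d1, 6822ceb, 7c1f1aa, 8acbc7b, b85be7d} — 5 commits.

5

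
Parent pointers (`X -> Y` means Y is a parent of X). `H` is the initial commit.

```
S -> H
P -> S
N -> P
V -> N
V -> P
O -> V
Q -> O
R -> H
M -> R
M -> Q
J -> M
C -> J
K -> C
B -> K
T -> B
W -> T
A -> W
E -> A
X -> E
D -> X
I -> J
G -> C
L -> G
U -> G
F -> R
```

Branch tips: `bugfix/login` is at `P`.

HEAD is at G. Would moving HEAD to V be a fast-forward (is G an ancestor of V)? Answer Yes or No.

No

A fast-forward from G to V is possible iff G is an ancestor of V.
Ancestors of V: {H, N, P, S, V}.
G is not among them, so fast-forward is not possible.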